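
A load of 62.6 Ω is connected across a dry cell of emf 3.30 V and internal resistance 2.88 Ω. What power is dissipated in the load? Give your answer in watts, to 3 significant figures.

The internal resistance and the load are in series, so the same I flows through both; get I from ε/(r+R), then I²R for the load.
I = ε / (r + R) = 3.30 / (2.88 + 62.6) = 0.05040 A
P_load = I² R = (0.05040)² × 62.6 = 0.1590 W

0.159 W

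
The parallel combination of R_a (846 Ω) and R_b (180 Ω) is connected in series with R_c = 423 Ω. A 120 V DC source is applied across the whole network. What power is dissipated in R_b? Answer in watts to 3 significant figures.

Combine R_a and R_b into their parallel equivalent first, reducing the network to two series resistors.
R_p = (846×180)/(846+180) = 148.4 Ω
R_total = R_p + 423 = 148.4 + 423 = 571.4 Ω
I = V / R_total = 120 / 571.4 = 0.2100 A
Voltage across the parallel pair: V_p = I × R_p = 0.2100 × 148.4 = 31.17 V
Use P = V²/R for R_b with V = V_p.
P_R_b = (31.17)² / 180 = 5.397 W

5.40 W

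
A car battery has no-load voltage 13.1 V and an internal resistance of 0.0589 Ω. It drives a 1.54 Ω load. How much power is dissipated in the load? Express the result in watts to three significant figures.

103 W

The internal resistance and the load are in series, so the same I flows through both; get I from ε/(r+R), then I²R for the load.
I = ε / (r + R) = 13.1 / (0.0589 + 1.54) = 8.193 A
P_load = I² R = (8.193)² × 1.54 = 103.4 W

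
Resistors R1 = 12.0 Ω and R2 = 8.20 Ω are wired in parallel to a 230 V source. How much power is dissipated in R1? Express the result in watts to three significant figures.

4410 W

R1 sits directly across the source, so P = V²/R with V = 230 V.
P_R1 = V² / R1 = (230)² / 12.0 Ω = 4408 W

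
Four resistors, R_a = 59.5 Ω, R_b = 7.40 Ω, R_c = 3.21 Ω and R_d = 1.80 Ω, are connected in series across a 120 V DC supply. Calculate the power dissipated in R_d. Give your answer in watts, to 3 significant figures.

5.01 W

Every series element carries the same I. Get I from the total resistance, then P = I² × R_d.
R_total = 59.5 + 7.40 + 3.21 + 1.80 = 71.91 Ω
I = V / R_total = 120 / 71.91 = 1.669 A
P_R_d = I² × R_d = (1.669)² × 1.80 = 5.013 W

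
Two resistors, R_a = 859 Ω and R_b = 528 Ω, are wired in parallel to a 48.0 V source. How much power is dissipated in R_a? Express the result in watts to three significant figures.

2.68 W

Each parallel branch sees the full supply voltage, so P = V²/R applies directly to the target branch.
P_R_a = V² / R_a = (48.0)² / 859 Ω = 2.682 W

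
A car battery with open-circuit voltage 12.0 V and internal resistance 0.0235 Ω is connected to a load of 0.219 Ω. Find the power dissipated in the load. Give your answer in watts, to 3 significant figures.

With r and R in series, I = ε/(r+R); the load dissipates I²R.
I = ε / (r + R) = 12.0 / (0.0235 + 0.219) = 49.48 A
P_load = I² R = (49.48)² × 0.219 = 536.3 W

536 W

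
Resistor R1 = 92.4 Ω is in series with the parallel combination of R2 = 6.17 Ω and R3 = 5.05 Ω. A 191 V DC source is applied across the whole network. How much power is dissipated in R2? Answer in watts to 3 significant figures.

Reduce the parallel pair to R_p first; the network is then a simple series string.
R_p = (6.17×5.05)/(6.17+5.05) = 2.777 Ω
R_total = 92.4 + 2.777 = 95.18 Ω
I = V / R_total = 191 / 95.18 = 2.007 A
Voltage across the parallel pair: V_p = I × R_p = 2.007 × 2.777 = 5.573 V
R2 is across V_p, so use P = V²/R for that branch.
P_R2 = (5.573)² / 6.17 = 5.034 W

5.03 W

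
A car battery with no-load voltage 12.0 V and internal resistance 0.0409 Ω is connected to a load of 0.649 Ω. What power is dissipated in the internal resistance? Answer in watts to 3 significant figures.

12.4 W

Internal loss is I²r, with I set by the total series resistance r+R.
I = ε / (r + R) = 12.0 / (0.0409 + 0.649) = 17.39 A
P_int = I² r = (17.39)² × 0.0409 = 12.37 W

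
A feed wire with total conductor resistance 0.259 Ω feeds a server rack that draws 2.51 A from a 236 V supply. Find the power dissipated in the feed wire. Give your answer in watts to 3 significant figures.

1.63 W

Line loss is just I²R for the cable — we know both I and R_line directly.
The feed wire carries the full 2.51 A.
P_line = I² R_line = (2.510)² × 0.259 = 1.632 W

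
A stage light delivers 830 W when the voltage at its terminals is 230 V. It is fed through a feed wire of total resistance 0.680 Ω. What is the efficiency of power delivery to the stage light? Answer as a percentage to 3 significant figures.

98.9 %

I = P / V = 830 / 230 = 3.609 A through the feed wire.
P_line = I² R_line = (3.609)² × 0.680 = 8.855 W
P_source = P_load + P_line = 830.0 + 8.855 = 838.9 W
η = P_load / P_source = 830.0 / 838.9 = 0.9894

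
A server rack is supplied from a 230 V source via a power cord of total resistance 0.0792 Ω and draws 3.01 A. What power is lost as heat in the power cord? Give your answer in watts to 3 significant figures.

The power cord is a series resistance carrying the load current; its dissipation is I²R_line.
The power cord carries the full 3.01 A.
P_line = I² R_line = (3.010)² × 0.0792 = 0.7176 W

0.718 W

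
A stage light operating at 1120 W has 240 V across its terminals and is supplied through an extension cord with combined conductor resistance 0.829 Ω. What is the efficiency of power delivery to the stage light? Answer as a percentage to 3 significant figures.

98.4 %

I = P / V = 1120 / 240 = 4.667 A through the extension cord.
P_line = I² R_line = (4.667)² × 0.829 = 18.05 W
P_source = P_load + P_line = 1120 + 18.05 = 1138 W
η = P_load / P_source = 1120 / 1138 = 0.9841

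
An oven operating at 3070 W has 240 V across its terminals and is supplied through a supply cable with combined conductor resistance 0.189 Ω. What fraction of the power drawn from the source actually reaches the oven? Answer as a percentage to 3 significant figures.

I = P / V = 3070 / 240 = 12.79 A through the supply cable.
P_line = I² R_line = (12.79)² × 0.189 = 30.93 W
P_source = P_load + P_line = 3070 + 30.93 = 3101 W
η = P_load / P_source = 3070 / 3101 = 0.9900

99.0 %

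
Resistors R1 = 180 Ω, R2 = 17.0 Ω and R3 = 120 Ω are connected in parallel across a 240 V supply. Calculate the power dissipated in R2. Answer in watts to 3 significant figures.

3390 W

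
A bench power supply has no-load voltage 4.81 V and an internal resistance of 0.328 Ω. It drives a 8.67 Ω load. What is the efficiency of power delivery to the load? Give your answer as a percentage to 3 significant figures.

Both r and R carry the same current, so the power split is just the resistance split: η = R/(R+r).
η = R / (R + r) = 8.67 / (8.67 + 0.328) = 0.9635

96.4 %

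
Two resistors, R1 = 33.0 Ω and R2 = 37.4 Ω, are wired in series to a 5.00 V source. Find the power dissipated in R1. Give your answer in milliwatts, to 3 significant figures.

166 mW

Since the resistors are in series they all carry the loop current I = V/R_total; the power in any one is I²R.
R_total = 33.0 + 37.4 = 70.40 Ω
I = V / R_total = 5.00 / 70.40 = 0.07102 A
P_R1 = I² × R1 = (0.07102)² × 33.0 = 0.1665 W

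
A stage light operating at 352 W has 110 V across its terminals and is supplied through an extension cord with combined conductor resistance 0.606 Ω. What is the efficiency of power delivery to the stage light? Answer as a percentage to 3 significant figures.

I = P / V = 352 / 110 = 3.200 A through the extension cord.
P_line = I² R_line = (3.200)² × 0.606 = 6.205 W
P_source = P_load + P_line = 352.0 + 6.205 = 358.2 W
η = P_load / P_source = 352.0 / 358.2 = 0.9827

98.3 %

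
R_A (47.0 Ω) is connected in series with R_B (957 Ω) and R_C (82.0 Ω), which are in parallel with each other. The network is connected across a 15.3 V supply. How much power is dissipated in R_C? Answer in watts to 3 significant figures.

1.08 W

Collapse R_B‖R_C to a single equivalent, reducing the network to two series elements.
R_p = (957×82.0)/(957+82.0) = 75.53 Ω
R_total = 47.0 + 75.53 = 122.5 Ω
I = V / R_total = 15.3 / 122.5 = 0.1249 A
Voltage across the parallel pair: V_p = I × R_p = 0.1249 × 75.53 = 9.431 V
With V_p across R_C, its power is V_p²/R_C.
P_R_C = (9.431)² / 82.0 = 1.085 W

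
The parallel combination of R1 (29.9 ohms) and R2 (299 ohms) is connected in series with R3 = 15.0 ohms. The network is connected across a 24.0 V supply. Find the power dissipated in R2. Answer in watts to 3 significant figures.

0.800 W

Combine R1 and R2 into their parallel equivalent first, reducing the network to two series resistors.
R_p = (29.9×299)/(29.9+299) = 27.18 Ω
R_total = R_p + 15.0 = 27.18 + 15.0 = 42.18 Ω
I = V / R_total = 24.0 / 42.18 = 0.5690 A
Voltage across the parallel pair: V_p = I × R_p = 0.5690 × 27.18 = 15.47 V
R2 sits across V_p; its power is V_p²/R.
P_R2 = (15.47)² / 299 = 0.7999 W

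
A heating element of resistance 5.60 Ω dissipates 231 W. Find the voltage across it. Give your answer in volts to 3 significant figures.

Inverting the appropriate power form: V = √(P R).
V = √(231 × 5.60) = 35.97 V

36.0 V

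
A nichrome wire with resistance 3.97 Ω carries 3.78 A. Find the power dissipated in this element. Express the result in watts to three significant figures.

56.7 W

The current through and the resistance of the element are both given; use P = I²R.
P = (3.780 A)² × 3.97 Ω = 56.72 W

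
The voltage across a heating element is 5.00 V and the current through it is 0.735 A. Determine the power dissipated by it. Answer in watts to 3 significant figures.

With V and I both given, power follows immediately from P = V I.
P = 5.00 V × 0.7350 A = 3.675 W

3.67 W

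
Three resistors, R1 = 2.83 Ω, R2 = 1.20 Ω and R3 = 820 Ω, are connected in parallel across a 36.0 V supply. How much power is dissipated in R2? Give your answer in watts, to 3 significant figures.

R2 sits directly across the source, so P = V²/R with V = 36.0 V.
P_R2 = V² / R2 = (36.0)² / 1.20 Ω = 1080 W

1080 W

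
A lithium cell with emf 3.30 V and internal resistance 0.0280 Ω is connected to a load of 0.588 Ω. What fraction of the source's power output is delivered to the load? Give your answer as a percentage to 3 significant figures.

Both r and R carry the same current, so the power split is just the resistance split: η = R/(R+r).
η = R / (R + r) = 0.588 / (0.588 + 0.0280) = 0.9545

95.5 %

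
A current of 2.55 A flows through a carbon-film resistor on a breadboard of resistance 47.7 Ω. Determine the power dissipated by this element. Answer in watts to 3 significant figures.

310 W

Knowing I and R, the power is just I²R — no need to find V first.
P = (2.550 A)² × 47.7 Ω = 310.2 W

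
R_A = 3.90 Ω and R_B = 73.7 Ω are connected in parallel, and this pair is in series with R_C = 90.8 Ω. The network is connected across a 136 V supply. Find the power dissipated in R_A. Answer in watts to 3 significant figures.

7.29 W

First find R_p for the parallel pair, then treat R_p + R_C as a series loop.
R_p = (3.90×73.7)/(3.90+73.7) = 3.704 Ω
R_total = R_p + 90.8 = 3.704 + 90.8 = 94.50 Ω
I = V / R_total = 136 / 94.50 = 1.439 A
Voltage across the parallel pair: V_p = I × R_p = 1.439 × 3.704 = 5.330 V
Use P = V²/R for R_A with V = V_p.
P_R_A = (5.330)² / 3.90 = 7.285 W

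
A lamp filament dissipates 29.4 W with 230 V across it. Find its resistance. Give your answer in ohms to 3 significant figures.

1800 Ω

The two known quantities fix the third via R = V² / P.
R = (230)² / 29.4 = 1799 Ω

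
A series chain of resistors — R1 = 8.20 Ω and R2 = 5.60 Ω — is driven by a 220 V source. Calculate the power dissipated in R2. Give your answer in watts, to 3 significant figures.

Since the resistors are in series they all carry the loop current I = V/R_total; the power in any one is I²R.
R_total = 8.20 + 5.60 = 13.80 Ω
I = V / R_total = 220 / 13.80 = 15.94 A
P_R2 = I² × R2 = (15.94)² × 5.60 = 1423 W

1420 W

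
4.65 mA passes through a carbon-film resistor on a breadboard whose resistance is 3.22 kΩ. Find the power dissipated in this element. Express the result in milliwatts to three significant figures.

69.6 mW

Knowing I and R, the power is just I²R — no need to find V first.
P = (0.004650 A)² × 3220 Ω = 0.06962 W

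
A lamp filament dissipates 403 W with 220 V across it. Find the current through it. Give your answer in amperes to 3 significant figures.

1.83 A

From P = V I = I²R = V²/R, with the two given quantities we get I = P / V.
I = 403 / 220 = 1.832 A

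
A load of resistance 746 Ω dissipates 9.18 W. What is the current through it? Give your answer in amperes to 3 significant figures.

From P = V I = I²R = V²/R, with the two given quantities we get I = √(P / R).
I = √(9.18 / 746) = 0.1109 A

0.111 A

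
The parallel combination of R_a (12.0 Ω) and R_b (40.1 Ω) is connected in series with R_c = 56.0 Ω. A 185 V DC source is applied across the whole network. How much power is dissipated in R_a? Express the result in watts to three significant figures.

57.2 W

First find R_p for the parallel pair, then treat R_p + R_c as a series loop.
R_p = (12.0×40.1)/(12.0+40.1) = 9.236 Ω
R_total = R_p + 56.0 = 9.236 + 56.0 = 65.24 Ω
I = V / R_total = 185 / 65.24 = 2.836 A
Voltage across the parallel pair: V_p = I × R_p = 2.836 × 9.236 = 26.19 V
Use P = V²/R for R_a with V = V_p.
P_R_a = (26.19)² / 12.0 = 57.17 W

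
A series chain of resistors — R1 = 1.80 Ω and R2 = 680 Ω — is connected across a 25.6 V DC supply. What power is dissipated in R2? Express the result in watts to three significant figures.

In a series string the same current flows through every resistor — find that current, then P = I²R for the one we want.
R_total = 1.80 + 680 = 681.8 Ω
I = V / R_total = 25.6 / 681.8 = 0.03755 A
P_R2 = I² × R2 = (0.03755)² × 680 = 0.9587 W

0.959 W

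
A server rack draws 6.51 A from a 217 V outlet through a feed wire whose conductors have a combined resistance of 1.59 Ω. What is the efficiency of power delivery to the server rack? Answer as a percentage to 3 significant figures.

95.2 %

The feed wire carries the full 6.51 A.
P_line = I² R_line = (6.510)² × 1.59 = 67.38 W
P_source = V I = 217 × 6.510 = 1413 W; P_load = 1345 W
η = P_load / P_source = 1345 / 1413 = 0.9523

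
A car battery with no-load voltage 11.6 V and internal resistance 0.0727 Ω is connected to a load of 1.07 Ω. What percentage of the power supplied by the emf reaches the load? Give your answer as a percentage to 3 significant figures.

93.6 %

Both r and R carry the same current, so the power split is just the resistance split: η = R/(R+r).
η = R / (R + r) = 1.07 / (1.07 + 0.0727) = 0.9364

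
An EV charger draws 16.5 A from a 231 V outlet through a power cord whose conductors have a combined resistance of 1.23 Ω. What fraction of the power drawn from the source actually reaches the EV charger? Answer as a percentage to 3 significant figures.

The power cord carries the full 16.5 A.
P_line = I² R_line = (16.50)² × 1.23 = 334.9 W
P_source = V I = 231 × 16.50 = 3812 W; P_load = 3477 W
η = P_load / P_source = 3477 / 3812 = 0.9121

91.2 %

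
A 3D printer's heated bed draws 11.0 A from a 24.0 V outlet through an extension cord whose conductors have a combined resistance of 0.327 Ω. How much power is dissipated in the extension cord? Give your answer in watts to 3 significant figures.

The extension cord and load are in series, so the same current flows in both; the loss is I²R_line.
The extension cord carries the full 11.0 A.
P_line = I² R_line = (11.00)² × 0.327 = 39.57 W

39.6 W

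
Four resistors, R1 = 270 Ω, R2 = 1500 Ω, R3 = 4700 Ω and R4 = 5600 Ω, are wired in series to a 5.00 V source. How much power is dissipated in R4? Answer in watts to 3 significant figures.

Since the resistors are in series they all carry the loop current I = V/R_total; the power in any one is I²R.
R_total = 270 + 1500 + 4700 + 5600 = 12070 Ω
I = V / R_total = 5.00 / 12070 = 0.0004143 A
P_R4 = I² × R4 = (0.0004143)² × 5600 = 0.0009610 W

0.000961 W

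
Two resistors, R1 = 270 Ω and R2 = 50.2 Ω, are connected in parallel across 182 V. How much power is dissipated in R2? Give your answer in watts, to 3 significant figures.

R2 sits directly across the source, so P = V²/R with V = 182 V.
P_R2 = V² / R2 = (182)² / 50.2 Ω = 659.8 W

660 W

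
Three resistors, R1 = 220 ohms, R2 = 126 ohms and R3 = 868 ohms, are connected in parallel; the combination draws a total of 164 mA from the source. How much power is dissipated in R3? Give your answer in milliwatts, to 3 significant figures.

We need the common branch voltage; get it from I_total × R_eq, then P = V²/R for the branch.
1/R_eq = 1/220 + 1/126 + 1/868 ⇒ R_eq = 73.35 Ω
V = I_total × R_eq = 0.1640 × 73.35 = 12.03 V
P_R3 = V² / R3 = (12.03)² / 868 = 0.1667 W

167 mW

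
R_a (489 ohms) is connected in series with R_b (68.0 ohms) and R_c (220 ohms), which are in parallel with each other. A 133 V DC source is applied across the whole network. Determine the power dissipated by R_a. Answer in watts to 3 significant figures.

First combine the parallel branches into one equivalent R_p, then R_a + R_p is a series pair.
R_p = (68.0×220)/(68.0+220) = 51.94 Ω
R_total = 489 + 51.94 = 540.9 Ω
I = V / R_total = 133 / 540.9 = 0.2459 A
R_a carries the full series current, so P = I²R.
P_R_a = (0.2459)² × 489 = 29.56 W

29.6 W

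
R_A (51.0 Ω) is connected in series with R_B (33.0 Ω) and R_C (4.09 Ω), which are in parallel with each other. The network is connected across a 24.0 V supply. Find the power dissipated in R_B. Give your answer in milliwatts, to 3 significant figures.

77.4 mW

Reduce the parallel pair to R_p first; the network is then a simple series string.
R_p = (33.0×4.09)/(33.0+4.09) = 3.639 Ω
R_total = 51.0 + 3.639 = 54.64 Ω
I = V / R_total = 24.0 / 54.64 = 0.4392 A
Voltage across the parallel pair: V_p = I × R_p = 0.4392 × 3.639 = 1.598 V
R_B is across V_p, so use P = V²/R for that branch.
P_R_B = (1.598)² / 33.0 = 0.07742 W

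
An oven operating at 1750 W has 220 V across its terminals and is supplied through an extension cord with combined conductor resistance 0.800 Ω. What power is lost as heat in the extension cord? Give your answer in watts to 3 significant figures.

Only the current and the line resistance are needed for the I²R loss.
I = P / V = 1750 / 220 = 7.955 A through the extension cord.
P_line = I² R_line = (7.955)² × 0.800 = 50.62 W

50.6 W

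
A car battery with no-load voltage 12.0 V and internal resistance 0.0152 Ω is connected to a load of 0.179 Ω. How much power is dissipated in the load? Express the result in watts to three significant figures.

Load and internal resistance form a series loop — compute the loop current, then the load power via I²R.
I = ε / (r + R) = 12.0 / (0.0152 + 0.179) = 61.79 A
P_load = I² R = (61.79)² × 0.179 = 683.5 W

683 W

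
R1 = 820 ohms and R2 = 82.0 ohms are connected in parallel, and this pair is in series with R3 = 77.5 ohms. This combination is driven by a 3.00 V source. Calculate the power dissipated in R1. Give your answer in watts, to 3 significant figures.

Combine R1 and R2 into their parallel equivalent first, reducing the network to two series resistors.
R_p = (820×82.0)/(820+82.0) = 74.55 Ω
R_total = R_p + 77.5 = 74.55 + 77.5 = 152.0 Ω
I = V / R_total = 3.00 / 152.0 = 0.01973 A
Voltage across the parallel pair: V_p = I × R_p = 0.01973 × 74.55 = 1.471 V
R1 has V_p across it, so P = V_p²/R1.
P_R1 = (1.471)² / 820 = 0.002638 W

0.00264 W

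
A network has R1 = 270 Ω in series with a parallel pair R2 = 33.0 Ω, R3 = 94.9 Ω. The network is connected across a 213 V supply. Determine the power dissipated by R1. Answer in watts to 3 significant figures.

141 W

Collapse R2‖R3 to a single equivalent, reducing the network to two series elements.
R_p = (33.0×94.9)/(33.0+94.9) = 24.49 Ω
R_total = 270 + 24.49 = 294.5 Ω
I = V / R_total = 213 / 294.5 = 0.7233 A
The full supply current passes through R1: P = I²R.
P_R1 = (0.7233)² × 270 = 141.3 W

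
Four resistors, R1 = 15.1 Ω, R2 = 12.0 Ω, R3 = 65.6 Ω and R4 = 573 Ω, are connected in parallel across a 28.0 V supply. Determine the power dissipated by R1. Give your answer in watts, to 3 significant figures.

51.9 W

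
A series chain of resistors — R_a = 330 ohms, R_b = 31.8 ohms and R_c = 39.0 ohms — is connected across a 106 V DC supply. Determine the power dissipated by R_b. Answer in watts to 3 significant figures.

Series elements share the same current, so find I first, then use P = I²R.
R_total = 330 + 31.8 + 39.0 = 400.8 Ω
I = V / R_total = 106 / 400.8 = 0.2645 A
P_R_b = I² × R_b = (0.2645)² × 31.8 = 2.224 W

2.22 W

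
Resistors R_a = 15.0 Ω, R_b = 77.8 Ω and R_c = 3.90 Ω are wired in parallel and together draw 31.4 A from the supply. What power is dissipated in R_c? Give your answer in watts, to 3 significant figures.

The branches share the same voltage, but only the total current is given — find V from the equivalent resistance first.
1/R_eq = 1/15.0 + 1/77.8 + 1/3.90 ⇒ R_eq = 2.977 Ω
V = I_total × R_eq = 31.40 × 2.977 = 93.47 V
P_R_c = V² / R_c = (93.47)² / 3.90 = 2240 W

2240 W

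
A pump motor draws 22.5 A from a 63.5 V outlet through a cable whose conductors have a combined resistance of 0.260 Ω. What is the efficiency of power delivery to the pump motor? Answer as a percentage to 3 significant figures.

The cable carries the full 22.5 A.
P_line = I² R_line = (22.50)² × 0.260 = 131.6 W
P_source = V I = 63.5 × 22.50 = 1429 W; P_load = 1297 W
η = P_load / P_source = 1297 / 1429 = 0.9079

90.8 %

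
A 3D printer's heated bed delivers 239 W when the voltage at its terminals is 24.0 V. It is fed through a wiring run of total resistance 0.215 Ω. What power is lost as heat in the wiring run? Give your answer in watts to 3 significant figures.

21.3 W

The wiring run is a series resistance carrying the load current; its dissipation is I²R_line.
I = P / V = 239 / 24.0 = 9.958 A through the wiring run.
P_line = I² R_line = (9.958)² × 0.215 = 21.32 W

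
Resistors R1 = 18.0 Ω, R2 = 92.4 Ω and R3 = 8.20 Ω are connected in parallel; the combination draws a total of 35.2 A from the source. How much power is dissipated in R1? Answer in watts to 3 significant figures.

1940 W

Parallel branches share V, not I — compute V via R_eq, then use V²/R for the target branch.
1/R_eq = 1/18.0 + 1/92.4 + 1/8.20 ⇒ R_eq = 5.310 Ω
V = I_total × R_eq = 35.20 × 5.310 = 186.9 V
P_R1 = V² / R1 = (186.9)² / 18.0 = 1941 W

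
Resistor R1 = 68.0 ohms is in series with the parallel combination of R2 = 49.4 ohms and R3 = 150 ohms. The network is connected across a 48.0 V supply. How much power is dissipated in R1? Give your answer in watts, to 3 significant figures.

14.2 W

Replace R2 and R3 with their parallel equivalent so the circuit becomes R1 in series with R_p.
R_p = (49.4×150)/(49.4+150) = 37.16 Ω
R_total = 68.0 + 37.16 = 105.2 Ω
I = V / R_total = 48.0 / 105.2 = 0.4564 A
The full supply current passes through R1: P = I²R.
P_R1 = (0.4564)² × 68.0 = 14.17 W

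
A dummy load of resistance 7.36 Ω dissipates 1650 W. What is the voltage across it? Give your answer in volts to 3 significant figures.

From P = V I = I²R = V²/R, with the two given quantities we get V = √(P R).
V = √(1650 × 7.36) = 110.2 V

110 V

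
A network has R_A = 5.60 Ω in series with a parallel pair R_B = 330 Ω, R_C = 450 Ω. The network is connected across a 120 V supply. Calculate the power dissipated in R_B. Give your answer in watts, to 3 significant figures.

First combine the parallel branches into one equivalent R_p, then R_A + R_p is a series pair.
R_p = (330×450)/(330+450) = 190.4 Ω
R_total = 5.60 + 190.4 = 196.0 Ω
I = V / R_total = 120 / 196.0 = 0.6123 A
Voltage across the parallel pair: V_p = I × R_p = 0.6123 × 190.4 = 116.6 V
R_B sees V_p directly, so P = V_p² / R_B.
P_R_B = (116.6)² / 330 = 41.18 W

41.2 W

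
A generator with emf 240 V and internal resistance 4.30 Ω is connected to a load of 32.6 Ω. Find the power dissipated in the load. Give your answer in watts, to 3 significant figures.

1380 W

With r and R in series, I = ε/(r+R); the load dissipates I²R.
I = ε / (r + R) = 240 / (4.30 + 32.6) = 6.504 A
P_load = I² R = (6.504)² × 32.6 = 1379 W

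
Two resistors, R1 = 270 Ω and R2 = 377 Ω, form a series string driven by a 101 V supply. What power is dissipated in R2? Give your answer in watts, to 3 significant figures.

Since the resistors are in series they all carry the loop current I = V/R_total; the power in any one is I²R.
R_total = 270 + 377 = 647.0 Ω
I = V / R_total = 101 / 647.0 = 0.1561 A
P_R2 = I² × R2 = (0.1561)² × 377 = 9.187 W

9.19 W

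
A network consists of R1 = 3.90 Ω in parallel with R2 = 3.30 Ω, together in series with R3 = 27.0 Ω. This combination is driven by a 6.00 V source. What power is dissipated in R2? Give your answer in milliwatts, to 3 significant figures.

Reduce the parallel combination to a single R_p; the circuit then becomes R_p in series with the remaining resistor.
R_p = (3.90×3.30)/(3.90+3.30) = 1.788 Ω
R_total = R_p + 27.0 = 1.788 + 27.0 = 28.79 Ω
I = V / R_total = 6.00 / 28.79 = 0.2084 A
Voltage across the parallel pair: V_p = I × R_p = 0.2084 × 1.788 = 0.3726 V
R2 sits across V_p; its power is V_p²/R.
P_R2 = (0.3726)² / 3.30 = 0.04206 W

42.1 mW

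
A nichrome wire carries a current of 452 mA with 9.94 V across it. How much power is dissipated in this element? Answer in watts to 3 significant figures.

4.49 W

With V and I both given, power follows immediately from P = V I.
P = 9.94 V × 0.4520 A = 4.493 W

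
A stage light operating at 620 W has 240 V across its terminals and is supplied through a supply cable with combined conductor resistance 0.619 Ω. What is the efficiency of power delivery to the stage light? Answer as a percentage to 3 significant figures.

99.3 %

I = P / V = 620 / 240 = 2.583 A through the supply cable.
P_line = I² R_line = (2.583)² × 0.619 = 4.131 W
P_source = P_load + P_line = 620.0 + 4.131 = 624.1 W
η = P_load / P_source = 620.0 / 624.1 = 0.9934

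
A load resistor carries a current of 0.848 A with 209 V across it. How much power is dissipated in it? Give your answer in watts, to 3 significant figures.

177 W

V and I are known directly — P = V I, no intermediate step needed.
P = 209 V × 0.8480 A = 177.2 W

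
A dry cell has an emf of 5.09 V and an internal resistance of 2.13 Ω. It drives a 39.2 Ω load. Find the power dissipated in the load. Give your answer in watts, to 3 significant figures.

The internal resistance and the load are in series, so the same I flows through both; get I from ε/(r+R), then I²R for the load.
I = ε / (r + R) = 5.09 / (2.13 + 39.2) = 0.1232 A
P_load = I² R = (0.1232)² × 39.2 = 0.5946 W

0.595 W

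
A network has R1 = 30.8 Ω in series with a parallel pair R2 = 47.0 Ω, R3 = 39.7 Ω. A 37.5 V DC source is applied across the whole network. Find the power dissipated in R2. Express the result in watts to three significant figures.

First combine the parallel branches into one equivalent R_p, then R1 + R_p is a series pair.
R_p = (47.0×39.7)/(47.0+39.7) = 21.52 Ω
R_total = 30.8 + 21.52 = 52.32 Ω
I = V / R_total = 37.5 / 52.32 = 0.7167 A
Voltage across the parallel pair: V_p = I × R_p = 0.7167 × 21.52 = 15.42 V
R2 sees V_p directly, so P = V_p² / R2.
P_R2 = (15.42)² / 47.0 = 5.062 W

5.06 W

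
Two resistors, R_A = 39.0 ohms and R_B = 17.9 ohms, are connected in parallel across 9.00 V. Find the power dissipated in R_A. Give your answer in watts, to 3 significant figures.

2.08 W

Every branch has 9.00 V across it, so for R_A the power is simply V²/R.
P_R_A = V² / R_A = (9.00)² / 39.0 Ω = 2.077 W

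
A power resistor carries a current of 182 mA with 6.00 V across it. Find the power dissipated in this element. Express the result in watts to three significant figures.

Both the voltage across and the current through the element are known, so P = V I applies directly.
P = 6.00 V × 0.1820 A = 1.092 W

1.09 W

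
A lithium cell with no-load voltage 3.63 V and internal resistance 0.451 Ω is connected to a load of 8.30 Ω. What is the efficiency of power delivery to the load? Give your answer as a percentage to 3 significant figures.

Efficiency is P_load / P_total. With a series r and R sharing the same I, P = I²R for each, so η = R/(R+r).
η = R / (R + r) = 8.30 / (8.30 + 0.451) = 0.9485

94.8 %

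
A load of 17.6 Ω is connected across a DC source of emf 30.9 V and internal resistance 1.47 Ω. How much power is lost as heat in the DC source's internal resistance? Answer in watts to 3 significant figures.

3.86 W

The source's internal resistance is just another series element carrying I; its dissipation is I²r.
I = ε / (r + R) = 30.9 / (1.47 + 17.6) = 1.620 A
P_int = I² r = (1.620)² × 1.47 = 3.860 W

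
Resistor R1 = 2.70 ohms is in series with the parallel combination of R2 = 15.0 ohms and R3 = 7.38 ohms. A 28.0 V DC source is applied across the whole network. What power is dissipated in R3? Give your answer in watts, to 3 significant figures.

First combine the parallel branches into one equivalent R_p, then R1 + R_p is a series pair.
R_p = (15.0×7.38)/(15.0+7.38) = 4.946 Ω
R_total = 2.70 + 4.946 = 7.646 Ω
I = V / R_total = 28.0 / 7.646 = 3.662 A
Voltage across the parallel pair: V_p = I × R_p = 3.662 × 4.946 = 18.11 V
With V_p across R3, its power is V_p²/R3.
P_R3 = (18.11)² / 7.38 = 44.46 W

44.5 W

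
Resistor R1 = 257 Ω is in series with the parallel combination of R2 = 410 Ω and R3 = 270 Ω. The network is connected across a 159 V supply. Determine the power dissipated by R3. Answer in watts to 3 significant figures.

14.1 W

First combine the parallel branches into one equivalent R_p, then R1 + R_p is a series pair.
R_p = (410×270)/(410+270) = 162.8 Ω
R_total = 257 + 162.8 = 419.8 Ω
I = V / R_total = 159 / 419.8 = 0.3788 A
Voltage across the parallel pair: V_p = I × R_p = 0.3788 × 162.8 = 61.66 V
R3 sees V_p directly, so P = V_p² / R3.
P_R3 = (61.66)² / 270 = 14.08 W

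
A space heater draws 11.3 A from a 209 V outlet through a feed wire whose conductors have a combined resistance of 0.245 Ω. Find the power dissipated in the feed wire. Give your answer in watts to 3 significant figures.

The feed wire is a series resistance carrying the load current; its dissipation is I²R_line.
The feed wire carries the full 11.3 A.
P_line = I² R_line = (11.30)² × 0.245 = 31.28 W

31.3 W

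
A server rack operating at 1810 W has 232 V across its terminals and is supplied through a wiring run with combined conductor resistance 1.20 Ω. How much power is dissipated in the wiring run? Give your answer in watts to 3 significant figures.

The wiring run is a series resistance carrying the load current; its dissipation is I²R_line.
I = P / V = 1810 / 232 = 7.802 A through the wiring run.
P_line = I² R_line = (7.802)² × 1.20 = 73.04 W

73.0 W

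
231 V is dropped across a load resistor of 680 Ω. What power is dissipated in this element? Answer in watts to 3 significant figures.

78.5 W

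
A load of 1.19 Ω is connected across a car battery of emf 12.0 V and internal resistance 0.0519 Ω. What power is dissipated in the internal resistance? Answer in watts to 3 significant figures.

4.85 W

Internal loss is I²r, with I set by the total series resistance r+R.
I = ε / (r + R) = 12.0 / (0.0519 + 1.19) = 9.663 A
P_int = I² r = (9.663)² × 0.0519 = 4.846 W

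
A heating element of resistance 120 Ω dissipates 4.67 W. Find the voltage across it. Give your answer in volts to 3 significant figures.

Inverting the appropriate power form: V = √(P R).
V = √(4.67 × 120) = 23.67 V

23.7 V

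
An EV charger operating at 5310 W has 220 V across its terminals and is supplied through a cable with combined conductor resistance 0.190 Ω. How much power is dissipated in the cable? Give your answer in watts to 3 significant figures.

111 W

Only the current and the line resistance are needed for the I²R loss.
I = P / V = 5310 / 220 = 24.14 A through the cable.
P_line = I² R_line = (24.14)² × 0.190 = 110.7 W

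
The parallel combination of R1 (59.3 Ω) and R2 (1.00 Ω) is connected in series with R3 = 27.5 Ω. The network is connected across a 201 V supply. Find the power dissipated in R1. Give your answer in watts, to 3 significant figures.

Reduce the parallel combination to a single R_p; the circuit then becomes R_p in series with the remaining resistor.
R_p = (59.3×1.00)/(59.3+1.00) = 0.9834 Ω
R_total = R_p + 27.5 = 0.9834 + 27.5 = 28.48 Ω
I = V / R_total = 201 / 28.48 = 7.057 A
Voltage across the parallel pair: V_p = I × R_p = 7.057 × 0.9834 = 6.940 V
R1 has V_p across it, so P = V_p²/R1.
P_R1 = (6.940)² / 59.3 = 0.8121 W

0.812 W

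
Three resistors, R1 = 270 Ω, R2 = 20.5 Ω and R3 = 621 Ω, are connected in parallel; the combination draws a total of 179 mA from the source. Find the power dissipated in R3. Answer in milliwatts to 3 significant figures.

17.6 mW

We need the common branch voltage; get it from I_total × R_eq, then P = V²/R for the branch.
1/R_eq = 1/270 + 1/20.5 + 1/621 ⇒ R_eq = 18.49 Ω
V = I_total × R_eq = 0.1790 × 18.49 = 3.309 V
P_R3 = V² / R3 = (3.309)² / 621 = 0.01763 W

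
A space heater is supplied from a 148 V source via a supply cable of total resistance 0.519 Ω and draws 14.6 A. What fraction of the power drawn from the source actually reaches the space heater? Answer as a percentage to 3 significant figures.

94.9 %

The supply cable carries the full 14.6 A.
P_line = I² R_line = (14.60)² × 0.519 = 110.6 W
P_source = V I = 148 × 14.60 = 2161 W; P_load = 2050 W
η = P_load / P_source = 2050 / 2161 = 0.9488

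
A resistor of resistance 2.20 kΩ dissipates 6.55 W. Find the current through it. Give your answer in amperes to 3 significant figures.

0.0546 A

From P = V I = I²R = V²/R, with the two given quantities we get I = √(P / R).
I = √(6.55 / 2200) = 0.05456 A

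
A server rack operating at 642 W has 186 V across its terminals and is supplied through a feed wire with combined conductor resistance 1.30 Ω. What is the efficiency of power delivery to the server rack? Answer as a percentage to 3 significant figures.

97.6 %

I = P / V = 642 / 186 = 3.452 A through the feed wire.
P_line = I² R_line = (3.452)² × 1.30 = 15.49 W
P_source = P_load + P_line = 642.0 + 15.49 = 657.5 W
η = P_load / P_source = 642.0 / 657.5 = 0.9764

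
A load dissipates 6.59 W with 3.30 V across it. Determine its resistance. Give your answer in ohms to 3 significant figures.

Rearranging the power relation for the two known quantities gives R = V² / P.
R = (3.30)² / 6.59 = 1.653 Ω

1.65 Ω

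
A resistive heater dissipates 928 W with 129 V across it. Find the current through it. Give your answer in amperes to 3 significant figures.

7.19 A

Rearranging the power relation for the two known quantities gives I = P / V.
I = 928 / 129 = 7.194 A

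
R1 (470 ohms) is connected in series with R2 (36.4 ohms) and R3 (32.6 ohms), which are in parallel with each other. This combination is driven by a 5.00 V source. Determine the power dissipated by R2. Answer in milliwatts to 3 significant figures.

First combine the parallel branches into one equivalent R_p, then R1 + R_p is a series pair.
R_p = (36.4×32.6)/(36.4+32.6) = 17.20 Ω
R_total = 470 + 17.20 = 487.2 Ω
I = V / R_total = 5.00 / 487.2 = 0.01026 A
Voltage across the parallel pair: V_p = I × R_p = 0.01026 × 17.20 = 0.1765 V
R2 sees V_p directly, so P = V_p² / R2.
P_R2 = (0.1765)² / 36.4 = 0.0008558 W

0.856 mW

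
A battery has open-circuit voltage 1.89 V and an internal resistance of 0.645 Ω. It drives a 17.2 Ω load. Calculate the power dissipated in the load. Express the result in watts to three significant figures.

With r and R in series, I = ε/(r+R); the load dissipates I²R.
I = ε / (r + R) = 1.89 / (0.645 + 17.2) = 0.1059 A
P_load = I² R = (0.1059)² × 17.2 = 0.1929 W

0.193 W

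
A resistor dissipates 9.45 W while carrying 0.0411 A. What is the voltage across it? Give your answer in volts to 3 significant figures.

230 V

The two known quantities fix the third via V = P / I.
V = 9.45 / 0.04110 = 229.9 V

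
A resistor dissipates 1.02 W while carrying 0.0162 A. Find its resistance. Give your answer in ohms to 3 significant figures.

3890 Ω

The two known quantities fix the third via R = P / I².
R = 1.02 / (0.01620)² = 3887 Ω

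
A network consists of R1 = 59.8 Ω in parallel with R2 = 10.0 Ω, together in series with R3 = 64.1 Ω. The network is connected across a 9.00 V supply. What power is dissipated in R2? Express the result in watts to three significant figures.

0.113 W

Combine R1 and R2 into their parallel equivalent first, reducing the network to two series resistors.
R_p = (59.8×10.0)/(59.8+10.0) = 8.567 Ω
R_total = R_p + 64.1 = 8.567 + 64.1 = 72.67 Ω
I = V / R_total = 9.00 / 72.67 = 0.1239 A
Voltage across the parallel pair: V_p = I × R_p = 0.1239 × 8.567 = 1.061 V
R2 has V_p across it, so P = V_p²/R2.
P_R2 = (1.061)² / 10.0 = 0.1126 W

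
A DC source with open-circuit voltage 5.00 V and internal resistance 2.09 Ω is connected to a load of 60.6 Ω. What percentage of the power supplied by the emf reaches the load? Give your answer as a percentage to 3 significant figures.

Efficiency is P_load / P_total. With a series r and R sharing the same I, P = I²R for each, so η = R/(R+r).
η = R / (R + r) = 60.6 / (60.6 + 2.09) = 0.9667

96.7 %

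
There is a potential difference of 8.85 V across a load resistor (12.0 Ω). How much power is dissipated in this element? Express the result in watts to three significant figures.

With V across and R both known, P = V²/R gives the dissipation directly.
P = (8.85 V)² / 12.0 Ω = 6.527 W

6.53 W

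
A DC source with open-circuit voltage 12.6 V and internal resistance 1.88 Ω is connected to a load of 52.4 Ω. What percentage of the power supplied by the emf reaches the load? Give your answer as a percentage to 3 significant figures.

96.5 %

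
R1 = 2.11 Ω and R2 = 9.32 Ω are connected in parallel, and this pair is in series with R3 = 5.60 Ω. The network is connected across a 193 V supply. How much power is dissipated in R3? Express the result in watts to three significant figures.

Collapse the R1‖R2 pair into one equivalent R_p; then R_p and R3 form a series string.
R_p = (2.11×9.32)/(2.11+9.32) = 1.720 Ω
R_total = R_p + 5.60 = 1.720 + 5.60 = 7.320 Ω
I = V / R_total = 193 / 7.320 = 26.36 A
R3 is the series element, so its power is I²R.
P_R3 = (26.36)² × 5.60 = 3892 W

3890 W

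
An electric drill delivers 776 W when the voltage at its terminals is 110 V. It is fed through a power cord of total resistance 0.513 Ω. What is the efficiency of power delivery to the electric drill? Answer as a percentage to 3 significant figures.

96.8 %

I = P / V = 776 / 110 = 7.055 A through the power cord.
P_line = I² R_line = (7.055)² × 0.513 = 25.53 W
P_source = P_load + P_line = 776.0 + 25.53 = 801.5 W
η = P_load / P_source = 776.0 / 801.5 = 0.9681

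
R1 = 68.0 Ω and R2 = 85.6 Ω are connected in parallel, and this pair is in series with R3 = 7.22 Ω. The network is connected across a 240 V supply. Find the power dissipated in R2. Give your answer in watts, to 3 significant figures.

475 W

Reduce the parallel combination to a single R_p; the circuit then becomes R_p in series with the remaining resistor.
R_p = (68.0×85.6)/(68.0+85.6) = 37.90 Ω
R_total = R_p + 7.22 = 37.90 + 7.22 = 45.12 Ω
I = V / R_total = 240 / 45.12 = 5.320 A
Voltage across the parallel pair: V_p = I × R_p = 5.320 × 37.90 = 201.6 V
R2 has V_p across it, so P = V_p²/R2.
P_R2 = (201.6)² / 85.6 = 474.8 W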